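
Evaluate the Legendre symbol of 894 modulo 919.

-1

(894/919)
  = (447/919)    [919 ≡ 7 mod 8 ⇒ (2/919) = +1]
  = -(919/447)    [QR: both ≡ 3 mod 4, sign flips]
  = -(25/447)    [919 ≡ 25 mod 447]
  = -(447/25)    [QR: 25 ≡ 1 mod 4, sign kept]
  = -(22/25)    [447 ≡ 22 mod 25]
  = -(11/25)    [25 ≡ 1 mod 8 ⇒ (2/25) = +1]
  = -(25/11)    [QR: 25 ≡ 1 mod 4, sign kept]
  = -(3/11)    [25 ≡ 3 mod 11]
  = (11/3)    [QR: both ≡ 3 mod 4, sign flips]
  = (2/3)    [11 ≡ 2 mod 3]
  = -(1/3)    [3 ≡ 3 mod 8 ⇒ (2/3) = -1]
  = -1    [(1/3) = 1]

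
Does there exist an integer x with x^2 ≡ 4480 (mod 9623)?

Factor out 2: 4480 = 2^7·35. Since 9623 ≡ 7 (mod 8), (2|9623) = +1, and (2|9623)^7 = +1. Now have (35|9623).
Both 35 ≡ 3 and 9623 ≡ 3 (mod 4), so reciprocity gives (35|9623) = -(9623|35). Reduce: 9623 ≡ 33 (mod 35). Now have -(33|35).
33 ≡ 1 (mod 4), so quadratic reciprocity gives (33|35) = (35|33). Reduce: 35 ≡ 2 (mod 33). Now have -(2|33).
Factor out 2: 2 = 2. Since 33 ≡ 1 (mod 8), (2|33) = +1. Now have -(1|33).
(1|33) = 1. Collecting the sign factors: -1.
The Legendre symbol is -1, so x^2 ≡ 4480 (mod 9623) has no solution.

no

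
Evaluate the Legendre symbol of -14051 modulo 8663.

Pull out -1: (-14051 / 8663) = (-1 / 8663)·(14051 / 8663). Since 8663 ≡ 3 (mod 4), (-1 / 8663) = -1. Now have -(14051 / 8663).
Reduce the numerator: 14051 ≡ 5388 (mod 8663), so (14051 / 8663) = (5388 / 8663).
Factor out 2: 5388 = 2^2·1347. Since 8663 ≡ 7 (mod 8), (2 / 8663) = +1, and (2 / 8663)^2 = +1. Now have -(1347 / 8663).
Both 1347 ≡ 3 and 8663 ≡ 3 (mod 4), so reciprocity gives (1347 / 8663) = -(8663 / 1347). Reduce: 8663 ≡ 581 (mod 1347). Now have (581 / 1347).
581 ≡ 1 (mod 4), so quadratic reciprocity gives (581 / 1347) = (1347 / 581). Reduce: 1347 ≡ 185 (mod 581). Now have (185 / 581).
185 ≡ 1 (mod 4), so quadratic reciprocity gives (185 / 581) = (581 / 185). Reduce: 581 ≡ 26 (mod 185). Now have (26 / 185).
Factor out 2: 26 = 2·13. Since 185 ≡ 1 (mod 8), (2 / 185) = +1. Now have (13 / 185).
13 ≡ 1 (mod 4), so quadratic reciprocity gives (13 / 185) = (185 / 13). Reduce: 185 ≡ 3 (mod 13). Now have (3 / 13).
13 ≡ 1 (mod 4), so quadratic reciprocity gives (3 / 13) = (13 / 3). Reduce: 13 ≡ 1 (mod 3). Now have (1 / 3).
(1 / 3) = 1. Collecting the sign factors: 1.

1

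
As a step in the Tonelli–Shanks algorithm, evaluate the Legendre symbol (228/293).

Factor out 2: 228 = 2^2·57. Since 293 ≡ 5 (mod 8), (2/293) = -1, and (2/293)^2 = +1. Now have (57/293).
57 ≡ 1 (mod 4), so quadratic reciprocity gives (57/293) = (293/57). Reduce: 293 ≡ 8 (mod 57). Now have (8/57).
Factor out 2: 8 = 2^3. Since 57 ≡ 1 (mod 8), (2/57) = +1, and (2/57)^3 = +1. Now have (1/57).
(1/57) = 1. Collecting the sign factors: 1.

1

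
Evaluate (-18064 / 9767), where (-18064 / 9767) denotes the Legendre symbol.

Pull out -1: (-18064 / 9767) = (-1 / 9767)·(18064 / 9767). Since 9767 ≡ 3 (mod 4), (-1 / 9767) = -1. Now have -(18064 / 9767).
Reduce the numerator: 18064 ≡ 8297 (mod 9767), so (18064 / 9767) = (8297 / 9767).
8297 ≡ 1 (mod 4), so quadratic reciprocity gives (8297 / 9767) = (9767 / 8297). Reduce: 9767 ≡ 1470 (mod 8297). Now have -(1470 / 8297).
Factor out 2: 1470 = 2·735. Since 8297 ≡ 1 (mod 8), (2 / 8297) = +1. Now have -(735 / 8297).
8297 ≡ 1 (mod 4), so quadratic reciprocity gives (735 / 8297) = (8297 / 735). Reduce: 8297 ≡ 212 (mod 735). Now have -(212 / 735).
Factor out 2: 212 = 2^2·53. Since 735 ≡ 7 (mod 8), (2 / 735) = +1, and (2 / 735)^2 = +1. Now have -(53 / 735).
53 ≡ 1 (mod 4), so quadratic reciprocity gives (53 / 735) = (735 / 53). Reduce: 735 ≡ 46 (mod 53). Now have -(46 / 53).
Factor out 2: 46 = 2·23. Since 53 ≡ 5 (mod 8), (2 / 53) = -1. Now have (23 / 53).
53 ≡ 1 (mod 4), so quadratic reciprocity gives (23 / 53) = (53 / 23). Reduce: 53 ≡ 7 (mod 23). Now have (7 / 23).
Both 7 ≡ 3 and 23 ≡ 3 (mod 4), so reciprocity gives (7 / 23) = -(23 / 7). Reduce: 23 ≡ 2 (mod 7). Now have -(2 / 7).
Factor out 2: 2 = 2. Since 7 ≡ 7 (mod 8), (2 / 7) = +1. Now have -(1 / 7).
(1 / 7) = 1. Collecting the sign factors: -1.

-1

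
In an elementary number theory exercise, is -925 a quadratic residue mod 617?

yes

(-925|617)
  = (925|617)    [617 ≡ 1 mod 4 ⇒ (-1|617) = +1]
  = (308|617)    [925 ≡ 308 mod 617]
  = (77|617)    [617 ≡ 1 mod 8 ⇒ (2|617)^2 = +1]
  = (617|77)    [QR: 77 ≡ 1 mod 4, sign kept]
  = (1|77)    [617 ≡ 1 mod 77]
  = 1    [(1|77) = 1]
The Legendre symbol is 1, so x^2 ≡ -925 (mod 617) has solution.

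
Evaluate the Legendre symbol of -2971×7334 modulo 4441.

-1

By multiplicativity, (-2971·7334/4441) = (-2971/4441)·(7334/4441).
First factor (-2971/4441):
(-2971/4441)
  = (1470/4441)    [-2971 ≡ 1470 mod 4441]
  = (735/4441)    [4441 ≡ 1 mod 8 ⇒ (2/4441) = +1]
  = (4441/735)    [QR: 4441 ≡ 1 mod 4, sign kept]
  = (31/735)    [4441 ≡ 31 mod 735]
  = -(735/31)    [QR: both ≡ 3 mod 4, sign flips]
  = -(22/31)    [735 ≡ 22 mod 31]
  = -(11/31)    [31 ≡ 7 mod 8 ⇒ (2/31) = +1]
  = (31/11)    [QR: both ≡ 3 mod 4, sign flips]
  = (9/11)    [31 ≡ 9 mod 11]
  = (11/9)    [QR: 9 ≡ 1 mod 4, sign kept]
  = (2/9)    [11 ≡ 2 mod 9]
  = (1/9)    [9 ≡ 1 mod 8 ⇒ (2/9) = +1]
  = 1    [(1/9) = 1]
Second factor (7334/4441):
(7334/4441)
  = (2893/4441)    [7334 ≡ 2893 mod 4441]
  = (4441/2893)    [QR: 2893 ≡ 1 mod 4, sign kept]
  = (1548/2893)    [4441 ≡ 1548 mod 2893]
  = (387/2893)    [2893 ≡ 5 mod 8 ⇒ (2/2893)^2 = +1]
  = (2893/387)    [QR: 2893 ≡ 1 mod 4, sign kept]
  = (184/387)    [2893 ≡ 184 mod 387]
  = -(23/387)    [387 ≡ 3 mod 8 ⇒ (2/387)^3 = -1]
  = (387/23)    [QR: both ≡ 3 mod 4, sign flips]
  = (19/23)    [387 ≡ 19 mod 23]
  = -(23/19)    [QR: both ≡ 3 mod 4, sign flips]
  = -(4/19)    [23 ≡ 4 mod 19]
  = -(1/19)    [19 ≡ 3 mod 8 ⇒ (2/19)^2 = +1]
  = -1    [(1/19) = 1]
Product: (1)·(-1) = -1.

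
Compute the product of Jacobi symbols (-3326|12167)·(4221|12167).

By multiplicativity, (-3326·4221|12167) = (-3326|12167)·(4221|12167).
First factor (-3326|12167):
(-3326|12167)
  = -(3326|12167)    [12167 ≡ 3 mod 4 ⇒ (-1|12167) = -1]
  = -(1663|12167)    [12167 ≡ 7 mod 8 ⇒ (2|12167) = +1]
  = (12167|1663)    [QR: both ≡ 3 mod 4, sign flips]
  = (526|1663)    [12167 ≡ 526 mod 1663]
  = (263|1663)    [1663 ≡ 7 mod 8 ⇒ (2|1663) = +1]
  = -(1663|263)    [QR: both ≡ 3 mod 4, sign flips]
  = -(85|263)    [1663 ≡ 85 mod 263]
  = -(263|85)    [QR: 85 ≡ 1 mod 4, sign kept]
  = -(8|85)    [263 ≡ 8 mod 85]
  = (1|85)    [85 ≡ 5 mod 8 ⇒ (2|85)^3 = -1]
  = 1    [(1|85) = 1]
Second factor (4221|12167):
(4221|12167)
  = (12167|4221)    [QR: 4221 ≡ 1 mod 4, sign kept]
  = (3725|4221)    [12167 ≡ 3725 mod 4221]
  = (4221|3725)    [QR: 3725 ≡ 1 mod 4, sign kept]
  = (496|3725)    [4221 ≡ 496 mod 3725]
  = (31|3725)    [3725 ≡ 5 mod 8 ⇒ (2|3725)^4 = +1]
  = (3725|31)    [QR: 3725 ≡ 1 mod 4, sign kept]
  = (5|31)    [3725 ≡ 5 mod 31]
  = (31|5)    [QR: 5 ≡ 1 mod 4, sign kept]
  = (1|5)    [31 ≡ 1 mod 5]
  = 1    [(1|5) = 1]
Product: (1)·(1) = 1.

1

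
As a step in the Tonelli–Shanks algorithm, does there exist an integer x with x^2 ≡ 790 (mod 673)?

Reduce the numerator: 790 ≡ 117 (mod 673), so (790/673) = (117/673).
117 ≡ 1 (mod 4), so quadratic reciprocity gives (117/673) = (673/117). Reduce: 673 ≡ 88 (mod 117). Now have (88/117).
Factor out 2: 88 = 2^3·11. Since 117 ≡ 5 (mod 8), (2/117) = -1, and (2/117)^3 = -1. Now have -(11/117).
117 ≡ 1 (mod 4), so quadratic reciprocity gives (11/117) = (117/11). Reduce: 117 ≡ 7 (mod 11). Now have -(7/11).
Both 7 ≡ 3 and 11 ≡ 3 (mod 4), so reciprocity gives (7/11) = -(11/7). Reduce: 11 ≡ 4 (mod 7). Now have (4/7).
Factor out 2: 4 = 2^2. Since 7 ≡ 7 (mod 8), (2/7) = +1, and (2/7)^2 = +1. Now have (1/7).
(1/7) = 1. Collecting the sign factors: 1.
The Legendre symbol is 1, so x^2 ≡ 790 (mod 673) has solution.

yes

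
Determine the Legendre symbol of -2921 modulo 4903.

1

(-2921 / 4903)
  = (1982 / 4903)    [-2921 ≡ 1982 mod 4903]
  = (991 / 4903)    [4903 ≡ 7 mod 8 ⇒ (2 / 4903) = +1]
  = -(4903 / 991)    [QR: both ≡ 3 mod 4, sign flips]
  = -(939 / 991)    [4903 ≡ 939 mod 991]
  = (991 / 939)    [QR: both ≡ 3 mod 4, sign flips]
  = (52 / 939)    [991 ≡ 52 mod 939]
  = (13 / 939)    [939 ≡ 3 mod 8 ⇒ (2 / 939)^2 = +1]
  = (939 / 13)    [QR: 13 ≡ 1 mod 4, sign kept]
  = (3 / 13)    [939 ≡ 3 mod 13]
  = (13 / 3)    [QR: 13 ≡ 1 mod 4, sign kept]
  = (1 / 3)    [13 ≡ 1 mod 3]
  = 1    [(1 / 3) = 1]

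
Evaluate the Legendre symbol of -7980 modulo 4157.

Pull out -1: (-7980 / 4157) = (-1 / 4157)·(7980 / 4157). Since 4157 ≡ 1 (mod 4), (-1 / 4157) = +1. Now have (7980 / 4157).
Reduce the numerator: 7980 ≡ 3823 (mod 4157), so (7980 / 4157) = (3823 / 4157).
4157 ≡ 1 (mod 4), so quadratic reciprocity gives (3823 / 4157) = (4157 / 3823). Reduce: 4157 ≡ 334 (mod 3823). Now have (334 / 3823).
Factor out 2: 334 = 2·167. Since 3823 ≡ 7 (mod 8), (2 / 3823) = +1. Now have (167 / 3823).
Both 167 ≡ 3 and 3823 ≡ 3 (mod 4), so reciprocity gives (167 / 3823) = -(3823 / 167). Reduce: 3823 ≡ 149 (mod 167). Now have -(149 / 167).
149 ≡ 1 (mod 4), so quadratic reciprocity gives (149 / 167) = (167 / 149). Reduce: 167 ≡ 18 (mod 149). Now have -(18 / 149).
Factor out 2: 18 = 2·9. Since 149 ≡ 5 (mod 8), (2 / 149) = -1. Now have (9 / 149).
9 ≡ 1 (mod 4), so quadratic reciprocity gives (9 / 149) = (149 / 9). Reduce: 149 ≡ 5 (mod 9). Now have (5 / 9).
5 ≡ 1 (mod 4), so quadratic reciprocity gives (5 / 9) = (9 / 5). Reduce: 9 ≡ 4 (mod 5). Now have (4 / 5).
Factor out 2: 4 = 2^2. Since 5 ≡ 5 (mod 8), (2 / 5) = -1, and (2 / 5)^2 = +1. Now have (1 / 5).
(1 / 5) = 1. Collecting the sign factors: 1.

1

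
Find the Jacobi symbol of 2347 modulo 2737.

1

2737 ≡ 1 (mod 4), so quadratic reciprocity gives (2347/2737) = (2737/2347). Reduce: 2737 ≡ 390 (mod 2347). Now have (390/2347).
Factor out 2: 390 = 2·195. Since 2347 ≡ 3 (mod 8), (2/2347) = -1. Now have -(195/2347).
Both 195 ≡ 3 and 2347 ≡ 3 (mod 4), so reciprocity gives (195/2347) = -(2347/195). Reduce: 2347 ≡ 7 (mod 195). Now have (7/195).
Both 7 ≡ 3 and 195 ≡ 3 (mod 4), so reciprocity gives (7/195) = -(195/7). Reduce: 195 ≡ 6 (mod 7). Now have -(6/7).
Factor out 2: 6 = 2·3. Since 7 ≡ 7 (mod 8), (2/7) = +1. Now have -(3/7).
Both 3 ≡ 3 and 7 ≡ 3 (mod 4), so reciprocity gives (3/7) = -(7/3). Reduce: 7 ≡ 1 (mod 3). Now have (1/3).
(1/3) = 1. Collecting the sign factors: 1.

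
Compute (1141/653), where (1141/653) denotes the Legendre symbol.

Reduce the numerator: 1141 ≡ 488 (mod 653), so (1141/653) = (488/653).
Factor out 2: 488 = 2^3·61. Since 653 ≡ 5 (mod 8), (2/653) = -1, and (2/653)^3 = -1. Now have -(61/653).
61 ≡ 1 (mod 4), so quadratic reciprocity gives (61/653) = (653/61). Reduce: 653 ≡ 43 (mod 61). Now have -(43/61).
61 ≡ 1 (mod 4), so quadratic reciprocity gives (43/61) = (61/43). Reduce: 61 ≡ 18 (mod 43). Now have -(18/43).
Factor out 2: 18 = 2·9. Since 43 ≡ 3 (mod 8), (2/43) = -1. Now have (9/43).
9 ≡ 1 (mod 4), so quadratic reciprocity gives (9/43) = (43/9). Reduce: 43 ≡ 7 (mod 9). Now have (7/9).
9 ≡ 1 (mod 4), so quadratic reciprocity gives (7/9) = (9/7). Reduce: 9 ≡ 2 (mod 7). Now have (2/7).
Factor out 2: 2 = 2. Since 7 ≡ 7 (mod 8), (2/7) = +1. Now have (1/7).
(1/7) = 1. Collecting the sign factors: 1.

1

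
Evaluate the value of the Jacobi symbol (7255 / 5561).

Reduce the numerator: 7255 ≡ 1694 (mod 5561), so (7255 / 5561) = (1694 / 5561).
Factor out 2: 1694 = 2·847. Since 5561 ≡ 1 (mod 8), (2 / 5561) = +1. Now have (847 / 5561).
5561 ≡ 1 (mod 4), so quadratic reciprocity gives (847 / 5561) = (5561 / 847). Reduce: 5561 ≡ 479 (mod 847). Now have (479 / 847).
Both 479 ≡ 3 and 847 ≡ 3 (mod 4), so reciprocity gives (479 / 847) = -(847 / 479). Reduce: 847 ≡ 368 (mod 479). Now have -(368 / 479).
Factor out 2: 368 = 2^4·23. Since 479 ≡ 7 (mod 8), (2 / 479) = +1, and (2 / 479)^4 = +1. Now have -(23 / 479).
Both 23 ≡ 3 and 479 ≡ 3 (mod 4), so reciprocity gives (23 / 479) = -(479 / 23). Reduce: 479 ≡ 19 (mod 23). Now have (19 / 23).
Both 19 ≡ 3 and 23 ≡ 3 (mod 4), so reciprocity gives (19 / 23) = -(23 / 19). Reduce: 23 ≡ 4 (mod 19). Now have -(4 / 19).
Factor out 2: 4 = 2^2. Since 19 ≡ 3 (mod 8), (2 / 19) = -1, and (2 / 19)^2 = +1. Now have -(1 / 19).
(1 / 19) = 1. Collecting the sign factors: -1.

-1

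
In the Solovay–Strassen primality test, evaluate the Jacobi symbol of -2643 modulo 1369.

1

Pull out -1: (-2643|1369) = (-1|1369)·(2643|1369). Since 1369 ≡ 1 (mod 4), (-1|1369) = +1. Now have (2643|1369).
Reduce the numerator: 2643 ≡ 1274 (mod 1369), so (2643|1369) = (1274|1369).
Factor out 2: 1274 = 2·637. Since 1369 ≡ 1 (mod 8), (2|1369) = +1. Now have (637|1369).
637 ≡ 1 (mod 4), so quadratic reciprocity gives (637|1369) = (1369|637). Reduce: 1369 ≡ 95 (mod 637). Now have (95|637).
637 ≡ 1 (mod 4), so quadratic reciprocity gives (95|637) = (637|95). Reduce: 637 ≡ 67 (mod 95). Now have (67|95).
Both 67 ≡ 3 and 95 ≡ 3 (mod 4), so reciprocity gives (67|95) = -(95|67). Reduce: 95 ≡ 28 (mod 67). Now have -(28|67).
Factor out 2: 28 = 2^2·7. Since 67 ≡ 3 (mod 8), (2|67) = -1, and (2|67)^2 = +1. Now have -(7|67).
Both 7 ≡ 3 and 67 ≡ 3 (mod 4), so reciprocity gives (7|67) = -(67|7). Reduce: 67 ≡ 4 (mod 7). Now have (4|7).
Factor out 2: 4 = 2^2. Since 7 ≡ 7 (mod 8), (2|7) = +1, and (2|7)^2 = +1. Now have (1|7).
(1|7) = 1. Collecting the sign factors: 1.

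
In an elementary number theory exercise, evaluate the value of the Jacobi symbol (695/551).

(695/551)
  = (144/551)    [695 ≡ 144 mod 551]
  = (9/551)    [551 ≡ 7 mod 8 ⇒ (2/551)^4 = +1]
  = (551/9)    [QR: 9 ≡ 1 mod 4, sign kept]
  = (2/9)    [551 ≡ 2 mod 9]
  = (1/9)    [9 ≡ 1 mod 8 ⇒ (2/9) = +1]
  = 1    [(1/9) = 1]

1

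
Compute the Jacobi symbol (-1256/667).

(-1256/667)
  = -(1256/667)    [667 ≡ 3 mod 4 ⇒ (-1/667) = -1]
  = -(589/667)    [1256 ≡ 589 mod 667]
  = -(667/589)    [QR: 589 ≡ 1 mod 4, sign kept]
  = -(78/589)    [667 ≡ 78 mod 589]
  = (39/589)    [589 ≡ 5 mod 8 ⇒ (2/589) = -1]
  = (589/39)    [QR: 589 ≡ 1 mod 4, sign kept]
  = (4/39)    [589 ≡ 4 mod 39]
  = (1/39)    [39 ≡ 7 mod 8 ⇒ (2/39)^2 = +1]
  = 1    [(1/39) = 1]

1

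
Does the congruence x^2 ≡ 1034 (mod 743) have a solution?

yes

Reduce the numerator: 1034 ≡ 291 (mod 743), so (1034/743) = (291/743).
Both 291 ≡ 3 and 743 ≡ 3 (mod 4), so reciprocity gives (291/743) = -(743/291). Reduce: 743 ≡ 161 (mod 291). Now have -(161/291).
161 ≡ 1 (mod 4), so quadratic reciprocity gives (161/291) = (291/161). Reduce: 291 ≡ 130 (mod 161). Now have -(130/161).
Factor out 2: 130 = 2·65. Since 161 ≡ 1 (mod 8), (2/161) = +1. Now have -(65/161).
65 ≡ 1 (mod 4), so quadratic reciprocity gives (65/161) = (161/65). Reduce: 161 ≡ 31 (mod 65). Now have -(31/65).
65 ≡ 1 (mod 4), so quadratic reciprocity gives (31/65) = (65/31). Reduce: 65 ≡ 3 (mod 31). Now have -(3/31).
Both 3 ≡ 3 and 31 ≡ 3 (mod 4), so reciprocity gives (3/31) = -(31/3). Reduce: 31 ≡ 1 (mod 3). Now have (1/3).
(1/3) = 1. Collecting the sign factors: 1.
(1034/743) = 1, and 743 is prime, so 1034 is a quadratic residue mod 743.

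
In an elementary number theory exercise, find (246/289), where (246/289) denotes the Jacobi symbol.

1

Factor out 2: 246 = 2·123. Since 289 ≡ 1 (mod 8), (2/289) = +1. Now have (123/289).
289 ≡ 1 (mod 4), so quadratic reciprocity gives (123/289) = (289/123). Reduce: 289 ≡ 43 (mod 123). Now have (43/123).
Both 43 ≡ 3 and 123 ≡ 3 (mod 4), so reciprocity gives (43/123) = -(123/43). Reduce: 123 ≡ 37 (mod 43). Now have -(37/43).
37 ≡ 1 (mod 4), so quadratic reciprocity gives (37/43) = (43/37). Reduce: 43 ≡ 6 (mod 37). Now have -(6/37).
Factor out 2: 6 = 2·3. Since 37 ≡ 5 (mod 8), (2/37) = -1. Now have (3/37).
37 ≡ 1 (mod 4), so quadratic reciprocity gives (3/37) = (37/3). Reduce: 37 ≡ 1 (mod 3). Now have (1/3).
(1/3) = 1. Collecting the sign factors: 1.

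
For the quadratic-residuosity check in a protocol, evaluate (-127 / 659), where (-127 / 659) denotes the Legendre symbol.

Pull out -1: (-127 / 659) = (-1 / 659)·(127 / 659). Since 659 ≡ 3 (mod 4), (-1 / 659) = -1. Now have -(127 / 659).
Both 127 ≡ 3 and 659 ≡ 3 (mod 4), so reciprocity gives (127 / 659) = -(659 / 127). Reduce: 659 ≡ 24 (mod 127). Now have (24 / 127).
Factor out 2: 24 = 2^3·3. Since 127 ≡ 7 (mod 8), (2 / 127) = +1, and (2 / 127)^3 = +1. Now have (3 / 127).
Both 3 ≡ 3 and 127 ≡ 3 (mod 4), so reciprocity gives (3 / 127) = -(127 / 3). Reduce: 127 ≡ 1 (mod 3). Now have -(1 / 3).
(1 / 3) = 1. Collecting the sign factors: -1.

-1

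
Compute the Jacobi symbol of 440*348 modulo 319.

0

By multiplicativity, (440·348/319) = (440/319)·(348/319).
First factor (440/319):
(440/319)
  = (121/319)    [440 ≡ 121 mod 319]
  = (319/121)    [QR: 121 ≡ 1 mod 4, sign kept]
  = (77/121)    [319 ≡ 77 mod 121]
  = (121/77)    [QR: 77 ≡ 1 mod 4, sign kept]
  = (44/77)    [121 ≡ 44 mod 77]
  = (11/77)    [77 ≡ 5 mod 8 ⇒ (2/77)^2 = +1]
  = (77/11)    [QR: 77 ≡ 1 mod 4, sign kept]
  = (0/11)    [77 ≡ 0 mod 11]
  = 0    [numerator 0, gcd > 1]
Second factor (348/319):
(348/319)
  = (29/319)    [348 ≡ 29 mod 319]
  = (319/29)    [QR: 29 ≡ 1 mod 4, sign kept]
  = (0/29)    [319 ≡ 0 mod 29]
  = 0    [numerator 0, gcd > 1]
Product: (0)·(0) = 0.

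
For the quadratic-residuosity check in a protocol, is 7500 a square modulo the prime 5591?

(7500|5591)
  = (1909|5591)    [7500 ≡ 1909 mod 5591]
  = (5591|1909)    [QR: 1909 ≡ 1 mod 4, sign kept]
  = (1773|1909)    [5591 ≡ 1773 mod 1909]
  = (1909|1773)    [QR: 1773 ≡ 1 mod 4, sign kept]
  = (136|1773)    [1909 ≡ 136 mod 1773]
  = -(17|1773)    [1773 ≡ 5 mod 8 ⇒ (2|1773)^3 = -1]
  = -(1773|17)    [QR: 17 ≡ 1 mod 4, sign kept]
  = -(5|17)    [1773 ≡ 5 mod 17]
  = -(17|5)    [QR: 5 ≡ 1 mod 4, sign kept]
  = -(2|5)    [17 ≡ 2 mod 5]
  = (1|5)    [5 ≡ 5 mod 8 ⇒ (2|5) = -1]
  = 1    [(1|5) = 1]
(7500|5591) = 1, and 5591 is prime, so 7500 is a quadratic residue mod 5591.

yes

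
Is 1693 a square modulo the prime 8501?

yes

(1693|8501)
  = (8501|1693)    [QR: 1693 ≡ 1 mod 4, sign kept]
  = (36|1693)    [8501 ≡ 36 mod 1693]
  = (9|1693)    [1693 ≡ 5 mod 8 ⇒ (2|1693)^2 = +1]
  = (1693|9)    [QR: 9 ≡ 1 mod 4, sign kept]
  = (1|9)    [1693 ≡ 1 mod 9]
  = 1    [(1|9) = 1]
The Legendre symbol is 1, so x^2 ≡ 1693 (mod 8501) has solution.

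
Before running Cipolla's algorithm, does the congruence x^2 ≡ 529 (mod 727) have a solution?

(529|727)
  = (727|529)    [QR: 529 ≡ 1 mod 4, sign kept]
  = (198|529)    [727 ≡ 198 mod 529]
  = (99|529)    [529 ≡ 1 mod 8 ⇒ (2|529) = +1]
  = (529|99)    [QR: 529 ≡ 1 mod 4, sign kept]
  = (34|99)    [529 ≡ 34 mod 99]
  = -(17|99)    [99 ≡ 3 mod 8 ⇒ (2|99) = -1]
  = -(99|17)    [QR: 17 ≡ 1 mod 4, sign kept]
  = -(14|17)    [99 ≡ 14 mod 17]
  = -(7|17)    [17 ≡ 1 mod 8 ⇒ (2|17) = +1]
  = -(17|7)    [QR: 17 ≡ 1 mod 4, sign kept]
  = -(3|7)    [17 ≡ 3 mod 7]
  = (7|3)    [QR: both ≡ 3 mod 4, sign flips]
  = (1|3)    [7 ≡ 1 mod 3]
  = 1    [(1|3) = 1]
(529|727) = 1, and 727 is prime, so 529 is a quadratic residue mod 727.

yes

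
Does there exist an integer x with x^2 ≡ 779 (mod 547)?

(779|547)
  = (232|547)    [779 ≡ 232 mod 547]
  = -(29|547)    [547 ≡ 3 mod 8 ⇒ (2|547)^3 = -1]
  = -(547|29)    [QR: 29 ≡ 1 mod 4, sign kept]
  = -(25|29)    [547 ≡ 25 mod 29]
  = -(29|25)    [QR: 25 ≡ 1 mod 4, sign kept]
  = -(4|25)    [29 ≡ 4 mod 25]
  = -(1|25)    [25 ≡ 1 mod 8 ⇒ (2|25)^2 = +1]
  = -1    [(1|25) = 1]
The Legendre symbol is -1, so x^2 ≡ 779 (mod 547) has no solution.

no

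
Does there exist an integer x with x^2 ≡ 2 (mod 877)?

no

Factor out 2: 2 = 2. Since 877 ≡ 5 (mod 8), (2/877) = -1. Now have -(1/877).
(1/877) = 1. Collecting the sign factors: -1.
The Legendre symbol is -1, so x^2 ≡ 2 (mod 877) has no solution.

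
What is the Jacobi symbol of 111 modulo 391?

-1

(111/391)
  = -(391/111)    [QR: both ≡ 3 mod 4, sign flips]
  = -(58/111)    [391 ≡ 58 mod 111]
  = -(29/111)    [111 ≡ 7 mod 8 ⇒ (2/111) = +1]
  = -(111/29)    [QR: 29 ≡ 1 mod 4, sign kept]
  = -(24/29)    [111 ≡ 24 mod 29]
  = (3/29)    [29 ≡ 5 mod 8 ⇒ (2/29)^3 = -1]
  = (29/3)    [QR: 29 ≡ 1 mod 4, sign kept]
  = (2/3)    [29 ≡ 2 mod 3]
  = -(1/3)    [3 ≡ 3 mod 8 ⇒ (2/3) = -1]
  = -1    [(1/3) = 1]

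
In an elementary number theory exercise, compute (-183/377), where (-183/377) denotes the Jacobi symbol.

(-183/377)
  = (183/377)    [377 ≡ 1 mod 4 ⇒ (-1/377) = +1]
  = (377/183)    [QR: 377 ≡ 1 mod 4, sign kept]
  = (11/183)    [377 ≡ 11 mod 183]
  = -(183/11)    [QR: both ≡ 3 mod 4, sign flips]
  = -(7/11)    [183 ≡ 7 mod 11]
  = (11/7)    [QR: both ≡ 3 mod 4, sign flips]
  = (4/7)    [11 ≡ 4 mod 7]
  = (1/7)    [7 ≡ 7 mod 8 ⇒ (2/7)^2 = +1]
  = 1    [(1/7) = 1]

1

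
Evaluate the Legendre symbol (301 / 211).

-1

(301 / 211)
  = (90 / 211)    [301 ≡ 90 mod 211]
  = -(45 / 211)    [211 ≡ 3 mod 8 ⇒ (2 / 211) = -1]
  = -(211 / 45)    [QR: 45 ≡ 1 mod 4, sign kept]
  = -(31 / 45)    [211 ≡ 31 mod 45]
  = -(45 / 31)    [QR: 45 ≡ 1 mod 4, sign kept]
  = -(14 / 31)    [45 ≡ 14 mod 31]
  = -(7 / 31)    [31 ≡ 7 mod 8 ⇒ (2 / 31) = +1]
  = (31 / 7)    [QR: both ≡ 3 mod 4, sign flips]
  = (3 / 7)    [31 ≡ 3 mod 7]
  = -(7 / 3)    [QR: both ≡ 3 mod 4, sign flips]
  = -(1 / 3)    [7 ≡ 1 mod 3]
  = -1    [(1 / 3) = 1]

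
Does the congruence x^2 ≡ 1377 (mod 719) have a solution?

Reduce the numerator: 1377 ≡ 658 (mod 719), so (1377|719) = (658|719).
Factor out 2: 658 = 2·329. Since 719 ≡ 7 (mod 8), (2|719) = +1. Now have (329|719).
329 ≡ 1 (mod 4), so quadratic reciprocity gives (329|719) = (719|329). Reduce: 719 ≡ 61 (mod 329). Now have (61|329).
61 ≡ 1 (mod 4), so quadratic reciprocity gives (61|329) = (329|61). Reduce: 329 ≡ 24 (mod 61). Now have (24|61).
Factor out 2: 24 = 2^3·3. Since 61 ≡ 5 (mod 8), (2|61) = -1, and (2|61)^3 = -1. Now have -(3|61).
61 ≡ 1 (mod 4), so quadratic reciprocity gives (3|61) = (61|3). Reduce: 61 ≡ 1 (mod 3). Now have -(1|3).
(1|3) = 1. Collecting the sign factors: -1.
(1377|719) = -1, and 719 is prime, so 1377 is not a quadratic residue mod 719.

no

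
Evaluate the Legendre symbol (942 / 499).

-1

Reduce the numerator: 942 ≡ 443 (mod 499), so (942 / 499) = (443 / 499).
Both 443 ≡ 3 and 499 ≡ 3 (mod 4), so reciprocity gives (443 / 499) = -(499 / 443). Reduce: 499 ≡ 56 (mod 443). Now have -(56 / 443).
Factor out 2: 56 = 2^3·7. Since 443 ≡ 3 (mod 8), (2 / 443) = -1, and (2 / 443)^3 = -1. Now have (7 / 443).
Both 7 ≡ 3 and 443 ≡ 3 (mod 4), so reciprocity gives (7 / 443) = -(443 / 7). Reduce: 443 ≡ 2 (mod 7). Now have -(2 / 7).
Factor out 2: 2 = 2. Since 7 ≡ 7 (mod 8), (2 / 7) = +1. Now have -(1 / 7).
(1 / 7) = 1. Collecting the sign factors: -1.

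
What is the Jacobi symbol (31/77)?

-1

77 ≡ 1 (mod 4), so quadratic reciprocity gives (31/77) = (77/31). Reduce: 77 ≡ 15 (mod 31). Now have (15/31).
Both 15 ≡ 3 and 31 ≡ 3 (mod 4), so reciprocity gives (15/31) = -(31/15). Reduce: 31 ≡ 1 (mod 15). Now have -(1/15).
(1/15) = 1. Collecting the sign factors: -1.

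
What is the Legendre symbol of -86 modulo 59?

-1

Reduce the numerator: -86 ≡ 32 (mod 59), so (-86/59) = (32/59).
Factor out 2: 32 = 2^5. Since 59 ≡ 3 (mod 8), (2/59) = -1, and (2/59)^5 = -1. Now have -(1/59).
(1/59) = 1. Collecting the sign factors: -1.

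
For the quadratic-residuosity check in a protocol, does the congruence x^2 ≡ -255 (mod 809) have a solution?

(-255|809)
  = (255|809)    [809 ≡ 1 mod 4 ⇒ (-1|809) = +1]
  = (809|255)    [QR: 809 ≡ 1 mod 4, sign kept]
  = (44|255)    [809 ≡ 44 mod 255]
  = (11|255)    [255 ≡ 7 mod 8 ⇒ (2|255)^2 = +1]
  = -(255|11)    [QR: both ≡ 3 mod 4, sign flips]
  = -(2|11)    [255 ≡ 2 mod 11]
  = (1|11)    [11 ≡ 3 mod 8 ⇒ (2|11) = -1]
  = 1    [(1|11) = 1]
(-255|809) = 1, and 809 is prime, so -255 is a quadratic residue mod 809.

yes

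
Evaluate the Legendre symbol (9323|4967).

1

(9323|4967)
  = (4356|4967)    [9323 ≡ 4356 mod 4967]
  = (1089|4967)    [4967 ≡ 7 mod 8 ⇒ (2|4967)^2 = +1]
  = (4967|1089)    [QR: 1089 ≡ 1 mod 4, sign kept]
  = (611|1089)    [4967 ≡ 611 mod 1089]
  = (1089|611)    [QR: 1089 ≡ 1 mod 4, sign kept]
  = (478|611)    [1089 ≡ 478 mod 611]
  = -(239|611)    [611 ≡ 3 mod 8 ⇒ (2|611) = -1]
  = (611|239)    [QR: both ≡ 3 mod 4, sign flips]
  = (133|239)    [611 ≡ 133 mod 239]
  = (239|133)    [QR: 133 ≡ 1 mod 4, sign kept]
  = (106|133)    [239 ≡ 106 mod 133]
  = -(53|133)    [133 ≡ 5 mod 8 ⇒ (2|133) = -1]
  = -(133|53)    [QR: 53 ≡ 1 mod 4, sign kept]
  = -(27|53)    [133 ≡ 27 mod 53]
  = -(53|27)    [QR: 53 ≡ 1 mod 4, sign kept]
  = -(26|27)    [53 ≡ 26 mod 27]
  = (13|27)    [27 ≡ 3 mod 8 ⇒ (2|27) = -1]
  = (27|13)    [QR: 13 ≡ 1 mod 4, sign kept]
  = (1|13)    [27 ≡ 1 mod 13]
  = 1    [(1|13) = 1]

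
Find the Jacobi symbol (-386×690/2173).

1

By multiplicativity, (-386·690/2173) = (-386/2173)·(690/2173).
First factor (-386/2173):
Reduce the numerator: -386 ≡ 1787 (mod 2173), so (-386/2173) = (1787/2173).
2173 ≡ 1 (mod 4), so quadratic reciprocity gives (1787/2173) = (2173/1787). Reduce: 2173 ≡ 386 (mod 1787). Now have (386/1787).
Factor out 2: 386 = 2·193. Since 1787 ≡ 3 (mod 8), (2/1787) = -1. Now have -(193/1787).
193 ≡ 1 (mod 4), so quadratic reciprocity gives (193/1787) = (1787/193). Reduce: 1787 ≡ 50 (mod 193). Now have -(50/193).
Factor out 2: 50 = 2·25. Since 193 ≡ 1 (mod 8), (2/193) = +1. Now have -(25/193).
25 ≡ 1 (mod 4), so quadratic reciprocity gives (25/193) = (193/25). Reduce: 193 ≡ 18 (mod 25). Now have -(18/25).
Factor out 2: 18 = 2·9. Since 25 ≡ 1 (mod 8), (2/25) = +1. Now have -(9/25).
9 ≡ 1 (mod 4), so quadratic reciprocity gives (9/25) = (25/9). Reduce: 25 ≡ 7 (mod 9). Now have -(7/9).
9 ≡ 1 (mod 4), so quadratic reciprocity gives (7/9) = (9/7). Reduce: 9 ≡ 2 (mod 7). Now have -(2/7).
Factor out 2: 2 = 2. Since 7 ≡ 7 (mod 8), (2/7) = +1. Now have -(1/7).
(1/7) = 1. Collecting the sign factors: -1.
Second factor (690/2173):
Factor out 2: 690 = 2·345. Since 2173 ≡ 5 (mod 8), (2/2173) = -1. Now have -(345/2173).
345 ≡ 1 (mod 4), so quadratic reciprocity gives (345/2173) = (2173/345). Reduce: 2173 ≡ 103 (mod 345). Now have -(103/345).
345 ≡ 1 (mod 4), so quadratic reciprocity gives (103/345) = (345/103). Reduce: 345 ≡ 36 (mod 103). Now have -(36/103).
Factor out 2: 36 = 2^2·9. Since 103 ≡ 7 (mod 8), (2/103) = +1, and (2/103)^2 = +1. Now have -(9/103).
9 ≡ 1 (mod 4), so quadratic reciprocity gives (9/103) = (103/9). Reduce: 103 ≡ 4 (mod 9). Now have -(4/9).
Factor out 2: 4 = 2^2. Since 9 ≡ 1 (mod 8), (2/9) = +1, and (2/9)^2 = +1. Now have -(1/9).
(1/9) = 1. Collecting the sign factors: -1.
Product: (-1)·(-1) = 1.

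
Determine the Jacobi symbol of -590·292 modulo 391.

1

By multiplicativity, (-590·292 / 391) = (-590 / 391)·(292 / 391).
First factor (-590 / 391):
(-590 / 391)
  = (192 / 391)    [-590 ≡ 192 mod 391]
  = (3 / 391)    [391 ≡ 7 mod 8 ⇒ (2 / 391)^6 = +1]
  = -(391 / 3)    [QR: both ≡ 3 mod 4, sign flips]
  = -(1 / 3)    [391 ≡ 1 mod 3]
  = -1    [(1 / 3) = 1]
Second factor (292 / 391):
(292 / 391)
  = (73 / 391)    [391 ≡ 7 mod 8 ⇒ (2 / 391)^2 = +1]
  = (391 / 73)    [QR: 73 ≡ 1 mod 4, sign kept]
  = (26 / 73)    [391 ≡ 26 mod 73]
  = (13 / 73)    [73 ≡ 1 mod 8 ⇒ (2 / 73) = +1]
  = (73 / 13)    [QR: 13 ≡ 1 mod 4, sign kept]
  = (8 / 13)    [73 ≡ 8 mod 13]
  = -(1 / 13)    [13 ≡ 5 mod 8 ⇒ (2 / 13)^3 = -1]
  = -1    [(1 / 13) = 1]
Product: (-1)·(-1) = 1.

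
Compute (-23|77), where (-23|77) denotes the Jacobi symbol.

1

Reduce the numerator: -23 ≡ 54 (mod 77), so (-23|77) = (54|77).
Factor out 2: 54 = 2·27. Since 77 ≡ 5 (mod 8), (2|77) = -1. Now have -(27|77).
77 ≡ 1 (mod 4), so quadratic reciprocity gives (27|77) = (77|27). Reduce: 77 ≡ 23 (mod 27). Now have -(23|27).
Both 23 ≡ 3 and 27 ≡ 3 (mod 4), so reciprocity gives (23|27) = -(27|23). Reduce: 27 ≡ 4 (mod 23). Now have (4|23).
Factor out 2: 4 = 2^2. Since 23 ≡ 7 (mod 8), (2|23) = +1, and (2|23)^2 = +1. Now have (1|23).
(1|23) = 1. Collecting the sign factors: 1.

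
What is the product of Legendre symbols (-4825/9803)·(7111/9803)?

By multiplicativity, (-4825·7111/9803) = (-4825/9803)·(7111/9803).
First factor (-4825/9803):
Pull out -1: (-4825/9803) = (-1/9803)·(4825/9803). Since 9803 ≡ 3 (mod 4), (-1/9803) = -1. Now have -(4825/9803).
4825 ≡ 1 (mod 4), so quadratic reciprocity gives (4825/9803) = (9803/4825). Reduce: 9803 ≡ 153 (mod 4825). Now have -(153/4825).
153 ≡ 1 (mod 4), so quadratic reciprocity gives (153/4825) = (4825/153). Reduce: 4825 ≡ 82 (mod 153). Now have -(82/153).
Factor out 2: 82 = 2·41. Since 153 ≡ 1 (mod 8), (2/153) = +1. Now have -(41/153).
41 ≡ 1 (mod 4), so quadratic reciprocity gives (41/153) = (153/41). Reduce: 153 ≡ 30 (mod 41). Now have -(30/41).
Factor out 2: 30 = 2·15. Since 41 ≡ 1 (mod 8), (2/41) = +1. Now have -(15/41).
41 ≡ 1 (mod 4), so quadratic reciprocity gives (15/41) = (41/15). Reduce: 41 ≡ 11 (mod 15). Now have -(11/15).
Both 11 ≡ 3 and 15 ≡ 3 (mod 4), so reciprocity gives (11/15) = -(15/11). Reduce: 15 ≡ 4 (mod 11). Now have (4/11).
Factor out 2: 4 = 2^2. Since 11 ≡ 3 (mod 8), (2/11) = -1, and (2/11)^2 = +1. Now have (1/11).
(1/11) = 1. Collecting the sign factors: 1.
Second factor (7111/9803):
Both 7111 ≡ 3 and 9803 ≡ 3 (mod 4), so reciprocity gives (7111/9803) = -(9803/7111). Reduce: 9803 ≡ 2692 (mod 7111). Now have -(2692/7111).
Factor out 2: 2692 = 2^2·673. Since 7111 ≡ 7 (mod 8), (2/7111) = +1, and (2/7111)^2 = +1. Now have -(673/7111).
673 ≡ 1 (mod 4), so quadratic reciprocity gives (673/7111) = (7111/673). Reduce: 7111 ≡ 381 (mod 673). Now have -(381/673).
381 ≡ 1 (mod 4), so quadratic reciprocity gives (381/673) = (673/381). Reduce: 673 ≡ 292 (mod 381). Now have -(292/381).
Factor out 2: 292 = 2^2·73. Since 381 ≡ 5 (mod 8), (2/381) = -1, and (2/381)^2 = +1. Now have -(73/381).
73 ≡ 1 (mod 4), so quadratic reciprocity gives (73/381) = (381/73). Reduce: 381 ≡ 16 (mod 73). Now have -(16/73).
Factor out 2: 16 = 2^4. Since 73 ≡ 1 (mod 8), (2/73) = +1, and (2/73)^4 = +1. Now have -(1/73).
(1/73) = 1. Collecting the sign factors: -1.
Product: (1)·(-1) = -1.

-1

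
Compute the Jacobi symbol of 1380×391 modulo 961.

1

By multiplicativity, (1380·391/961) = (1380/961)·(391/961).
First factor (1380/961):
(1380/961)
  = (419/961)    [1380 ≡ 419 mod 961]
  = (961/419)    [QR: 961 ≡ 1 mod 4, sign kept]
  = (123/419)    [961 ≡ 123 mod 419]
  = -(419/123)    [QR: both ≡ 3 mod 4, sign flips]
  = -(50/123)    [419 ≡ 50 mod 123]
  = (25/123)    [123 ≡ 3 mod 8 ⇒ (2/123) = -1]
  = (123/25)    [QR: 25 ≡ 1 mod 4, sign kept]
  = (23/25)    [123 ≡ 23 mod 25]
  = (25/23)    [QR: 25 ≡ 1 mod 4, sign kept]
  = (2/23)    [25 ≡ 2 mod 23]
  = (1/23)    [23 ≡ 7 mod 8 ⇒ (2/23) = +1]
  = 1    [(1/23) = 1]
Second factor (391/961):
(391/961)
  = (961/391)    [QR: 961 ≡ 1 mod 4, sign kept]
  = (179/391)    [961 ≡ 179 mod 391]
  = -(391/179)    [QR: both ≡ 3 mod 4, sign flips]
  = -(33/179)    [391 ≡ 33 mod 179]
  = -(179/33)    [QR: 33 ≡ 1 mod 4, sign kept]
  = -(14/33)    [179 ≡ 14 mod 33]
  = -(7/33)    [33 ≡ 1 mod 8 ⇒ (2/33) = +1]
  = -(33/7)    [QR: 33 ≡ 1 mod 4, sign kept]
  = -(5/7)    [33 ≡ 5 mod 7]
  = -(7/5)    [QR: 5 ≡ 1 mod 4, sign kept]
  = -(2/5)    [7 ≡ 2 mod 5]
  = (1/5)    [5 ≡ 5 mod 8 ⇒ (2/5) = -1]
  = 1    [(1/5) = 1]
Product: (1)·(1) = 1.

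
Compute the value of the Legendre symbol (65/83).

65 ≡ 1 (mod 4), so quadratic reciprocity gives (65/83) = (83/65). Reduce: 83 ≡ 18 (mod 65). Now have (18/65).
Factor out 2: 18 = 2·9. Since 65 ≡ 1 (mod 8), (2/65) = +1. Now have (9/65).
9 ≡ 1 (mod 4), so quadratic reciprocity gives (9/65) = (65/9). Reduce: 65 ≡ 2 (mod 9). Now have (2/9).
Factor out 2: 2 = 2. Since 9 ≡ 1 (mod 8), (2/9) = +1. Now have (1/9).
(1/9) = 1. Collecting the sign factors: 1.

1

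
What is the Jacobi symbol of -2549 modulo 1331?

1

(-2549/1331)
  = (113/1331)    [-2549 ≡ 113 mod 1331]
  = (1331/113)    [QR: 113 ≡ 1 mod 4, sign kept]
  = (88/113)    [1331 ≡ 88 mod 113]
  = (11/113)    [113 ≡ 1 mod 8 ⇒ (2/113)^3 = +1]
  = (113/11)    [QR: 113 ≡ 1 mod 4, sign kept]
  = (3/11)    [113 ≡ 3 mod 11]
  = -(11/3)    [QR: both ≡ 3 mod 4, sign flips]
  = -(2/3)    [11 ≡ 2 mod 3]
  = (1/3)    [3 ≡ 3 mod 8 ⇒ (2/3) = -1]
  = 1    [(1/3) = 1]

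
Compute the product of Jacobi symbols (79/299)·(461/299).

1

By multiplicativity, (79·461/299) = (79/299)·(461/299).
First factor (79/299):
Both 79 ≡ 3 and 299 ≡ 3 (mod 4), so reciprocity gives (79/299) = -(299/79). Reduce: 299 ≡ 62 (mod 79). Now have -(62/79).
Factor out 2: 62 = 2·31. Since 79 ≡ 7 (mod 8), (2/79) = +1. Now have -(31/79).
Both 31 ≡ 3 and 79 ≡ 3 (mod 4), so reciprocity gives (31/79) = -(79/31). Reduce: 79 ≡ 17 (mod 31). Now have (17/31).
17 ≡ 1 (mod 4), so quadratic reciprocity gives (17/31) = (31/17). Reduce: 31 ≡ 14 (mod 17). Now have (14/17).
Factor out 2: 14 = 2·7. Since 17 ≡ 1 (mod 8), (2/17) = +1. Now have (7/17).
17 ≡ 1 (mod 4), so quadratic reciprocity gives (7/17) = (17/7). Reduce: 17 ≡ 3 (mod 7). Now have (3/7).
Both 3 ≡ 3 and 7 ≡ 3 (mod 4), so reciprocity gives (3/7) = -(7/3). Reduce: 7 ≡ 1 (mod 3). Now have -(1/3).
(1/3) = 1. Collecting the sign factors: -1.
Second factor (461/299):
Reduce the numerator: 461 ≡ 162 (mod 299), so (461/299) = (162/299).
Factor out 2: 162 = 2·81. Since 299 ≡ 3 (mod 8), (2/299) = -1. Now have -(81/299).
81 ≡ 1 (mod 4), so quadratic reciprocity gives (81/299) = (299/81). Reduce: 299 ≡ 56 (mod 81). Now have -(56/81).
Factor out 2: 56 = 2^3·7. Since 81 ≡ 1 (mod 8), (2/81) = +1, and (2/81)^3 = +1. Now have -(7/81).
81 ≡ 1 (mod 4), so quadratic reciprocity gives (7/81) = (81/7). Reduce: 81 ≡ 4 (mod 7). Now have -(4/7).
Factor out 2: 4 = 2^2. Since 7 ≡ 7 (mod 8), (2/7) = +1, and (2/7)^2 = +1. Now have -(1/7).
(1/7) = 1. Collecting the sign factors: -1.
Product: (-1)·(-1) = 1.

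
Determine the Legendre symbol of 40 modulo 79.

(40/79)
  = (5/79)    [79 ≡ 7 mod 8 ⇒ (2/79)^3 = +1]
  = (79/5)    [QR: 5 ≡ 1 mod 4, sign kept]
  = (4/5)    [79 ≡ 4 mod 5]
  = (1/5)    [5 ≡ 5 mod 8 ⇒ (2/5)^2 = +1]
  = 1    [(1/5) = 1]

1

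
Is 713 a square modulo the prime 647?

Reduce the numerator: 713 ≡ 66 (mod 647), so (713/647) = (66/647).
Factor out 2: 66 = 2·33. Since 647 ≡ 7 (mod 8), (2/647) = +1. Now have (33/647).
33 ≡ 1 (mod 4), so quadratic reciprocity gives (33/647) = (647/33). Reduce: 647 ≡ 20 (mod 33). Now have (20/33).
Factor out 2: 20 = 2^2·5. Since 33 ≡ 1 (mod 8), (2/33) = +1, and (2/33)^2 = +1. Now have (5/33).
5 ≡ 1 (mod 4), so quadratic reciprocity gives (5/33) = (33/5). Reduce: 33 ≡ 3 (mod 5). Now have (3/5).
5 ≡ 1 (mod 4), so quadratic reciprocity gives (3/5) = (5/3). Reduce: 5 ≡ 2 (mod 3). Now have (2/3).
Factor out 2: 2 = 2. Since 3 ≡ 3 (mod 8), (2/3) = -1. Now have -(1/3).
(1/3) = 1. Collecting the sign factors: -1.
(713/647) = -1, and 647 is prime, so 713 is not a quadratic residue mod 647.

no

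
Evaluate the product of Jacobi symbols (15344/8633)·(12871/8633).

By multiplicativity, (15344·12871/8633) = (15344/8633)·(12871/8633).
First factor (15344/8633):
Reduce the numerator: 15344 ≡ 6711 (mod 8633), so (15344/8633) = (6711/8633).
8633 ≡ 1 (mod 4), so quadratic reciprocity gives (6711/8633) = (8633/6711). Reduce: 8633 ≡ 1922 (mod 6711). Now have (1922/6711).
Factor out 2: 1922 = 2·961. Since 6711 ≡ 7 (mod 8), (2/6711) = +1. Now have (961/6711).
961 ≡ 1 (mod 4), so quadratic reciprocity gives (961/6711) = (6711/961). Reduce: 6711 ≡ 945 (mod 961). Now have (945/961).
945 ≡ 1 (mod 4), so quadratic reciprocity gives (945/961) = (961/945). Reduce: 961 ≡ 16 (mod 945). Now have (16/945).
Factor out 2: 16 = 2^4. Since 945 ≡ 1 (mod 8), (2/945) = +1, and (2/945)^4 = +1. Now have (1/945).
(1/945) = 1. Collecting the sign factors: 1.
Second factor (12871/8633):
Reduce the numerator: 12871 ≡ 4238 (mod 8633), so (12871/8633) = (4238/8633).
Factor out 2: 4238 = 2·2119. Since 8633 ≡ 1 (mod 8), (2/8633) = +1. Now have (2119/8633).
8633 ≡ 1 (mod 4), so quadratic reciprocity gives (2119/8633) = (8633/2119). Reduce: 8633 ≡ 157 (mod 2119). Now have (157/2119).
157 ≡ 1 (mod 4), so quadratic reciprocity gives (157/2119) = (2119/157). Reduce: 2119 ≡ 78 (mod 157). Now have (78/157).
Factor out 2: 78 = 2·39. Since 157 ≡ 5 (mod 8), (2/157) = -1. Now have -(39/157).
157 ≡ 1 (mod 4), so quadratic reciprocity gives (39/157) = (157/39). Reduce: 157 ≡ 1 (mod 39). Now have -(1/39).
(1/39) = 1. Collecting the sign factors: -1.
Product: (1)·(-1) = -1.

-1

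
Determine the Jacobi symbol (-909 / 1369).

Reduce the numerator: -909 ≡ 460 (mod 1369), so (-909 / 1369) = (460 / 1369).
Factor out 2: 460 = 2^2·115. Since 1369 ≡ 1 (mod 8), (2 / 1369) = +1, and (2 / 1369)^2 = +1. Now have (115 / 1369).
1369 ≡ 1 (mod 4), so quadratic reciprocity gives (115 / 1369) = (1369 / 115). Reduce: 1369 ≡ 104 (mod 115). Now have (104 / 115).
Factor out 2: 104 = 2^3·13. Since 115 ≡ 3 (mod 8), (2 / 115) = -1, and (2 / 115)^3 = -1. Now have -(13 / 115).
13 ≡ 1 (mod 4), so quadratic reciprocity gives (13 / 115) = (115 / 13). Reduce: 115 ≡ 11 (mod 13). Now have -(11 / 13).
13 ≡ 1 (mod 4), so quadratic reciprocity gives (11 / 13) = (13 / 11). Reduce: 13 ≡ 2 (mod 11). Now have -(2 / 11).
Factor out 2: 2 = 2. Since 11 ≡ 3 (mod 8), (2 / 11) = -1. Now have (1 / 11).
(1 / 11) = 1. Collecting the sign factors: 1.

1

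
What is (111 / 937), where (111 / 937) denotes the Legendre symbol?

1

937 ≡ 1 (mod 4), so quadratic reciprocity gives (111 / 937) = (937 / 111). Reduce: 937 ≡ 49 (mod 111). Now have (49 / 111).
49 ≡ 1 (mod 4), so quadratic reciprocity gives (49 / 111) = (111 / 49). Reduce: 111 ≡ 13 (mod 49). Now have (13 / 49).
13 ≡ 1 (mod 4), so quadratic reciprocity gives (13 / 49) = (49 / 13). Reduce: 49 ≡ 10 (mod 13). Now have (10 / 13).
Factor out 2: 10 = 2·5. Since 13 ≡ 5 (mod 8), (2 / 13) = -1. Now have -(5 / 13).
5 ≡ 1 (mod 4), so quadratic reciprocity gives (5 / 13) = (13 / 5). Reduce: 13 ≡ 3 (mod 5). Now have -(3 / 5).
5 ≡ 1 (mod 4), so quadratic reciprocity gives (3 / 5) = (5 / 3). Reduce: 5 ≡ 2 (mod 3). Now have -(2 / 3).
Factor out 2: 2 = 2. Since 3 ≡ 3 (mod 8), (2 / 3) = -1. Now have (1 / 3).
(1 / 3) = 1. Collecting the sign factors: 1.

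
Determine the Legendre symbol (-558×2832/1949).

1

By multiplicativity, (-558·2832/1949) = (-558/1949)·(2832/1949).
First factor (-558/1949):
Pull out -1: (-558/1949) = (-1/1949)·(558/1949). Since 1949 ≡ 1 (mod 4), (-1/1949) = +1. Now have (558/1949).
Factor out 2: 558 = 2·279. Since 1949 ≡ 5 (mod 8), (2/1949) = -1. Now have -(279/1949).
1949 ≡ 1 (mod 4), so quadratic reciprocity gives (279/1949) = (1949/279). Reduce: 1949 ≡ 275 (mod 279). Now have -(275/279).
Both 275 ≡ 3 and 279 ≡ 3 (mod 4), so reciprocity gives (275/279) = -(279/275). Reduce: 279 ≡ 4 (mod 275). Now have (4/275).
Factor out 2: 4 = 2^2. Since 275 ≡ 3 (mod 8), (2/275) = -1, and (2/275)^2 = +1. Now have (1/275).
(1/275) = 1. Collecting the sign factors: 1.
Second factor (2832/1949):
Reduce the numerator: 2832 ≡ 883 (mod 1949), so (2832/1949) = (883/1949).
1949 ≡ 1 (mod 4), so quadratic reciprocity gives (883/1949) = (1949/883). Reduce: 1949 ≡ 183 (mod 883). Now have (183/883).
Both 183 ≡ 3 and 883 ≡ 3 (mod 4), so reciprocity gives (183/883) = -(883/183). Reduce: 883 ≡ 151 (mod 183). Now have -(151/183).
Both 151 ≡ 3 and 183 ≡ 3 (mod 4), so reciprocity gives (151/183) = -(183/151). Reduce: 183 ≡ 32 (mod 151). Now have (32/151).
Factor out 2: 32 = 2^5. Since 151 ≡ 7 (mod 8), (2/151) = +1, and (2/151)^5 = +1. Now have (1/151).
(1/151) = 1. Collecting the sign factors: 1.
Product: (1)·(1) = 1.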